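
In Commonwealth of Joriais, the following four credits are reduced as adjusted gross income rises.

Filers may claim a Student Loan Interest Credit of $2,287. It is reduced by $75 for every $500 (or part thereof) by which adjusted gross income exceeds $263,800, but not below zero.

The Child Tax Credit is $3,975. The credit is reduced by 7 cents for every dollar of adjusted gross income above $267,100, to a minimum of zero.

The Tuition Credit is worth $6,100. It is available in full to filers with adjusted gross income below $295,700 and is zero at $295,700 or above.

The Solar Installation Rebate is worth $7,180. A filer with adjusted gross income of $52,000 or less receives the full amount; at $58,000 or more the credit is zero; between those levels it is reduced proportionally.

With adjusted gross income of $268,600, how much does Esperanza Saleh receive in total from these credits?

Student Loan Interest Credit: income exceeds $263,800 by $4,800, which is 10 full-or-partial $500 increments; reduction = 10 × $75 = $750, leaving $1,537.
Child Tax Credit: 7% of the $1,500 excess over $267,100 is $105; credit = $3,975 − $105 = $3,870.
Tuition Credit: $268,600 is below the $295,700 cutoff, so the full $6,100 applies.
Solar Installation Rebate: $268,600 is at or above $58,000, so the credit is $0.
Total: $1,537 + $3,870 + $6,100 + $0 = $11,507.

$11,507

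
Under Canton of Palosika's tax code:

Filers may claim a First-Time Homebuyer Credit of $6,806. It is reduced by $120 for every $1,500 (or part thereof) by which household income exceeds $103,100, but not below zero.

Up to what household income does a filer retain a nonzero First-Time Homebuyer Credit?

After 56 increments the reduction is 56 × $120 = $6,720, leaving $86; one more increment wipes it out. Increment 56 ends at excess 56 × $1,500 = $84,000, so the highest qualifying income is $103,100 + $84,000 = $187,100.

$187,100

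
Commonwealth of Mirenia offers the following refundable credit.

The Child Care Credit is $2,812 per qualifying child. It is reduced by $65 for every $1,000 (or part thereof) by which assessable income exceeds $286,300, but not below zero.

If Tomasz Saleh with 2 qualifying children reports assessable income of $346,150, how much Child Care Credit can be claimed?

$1,724

Child Care Credit: base = 2 × $2,812 = $5,624. income exceeds $286,300 by $59,850, which is 60 full-or-partial $1,000 increments; reduction = 60 × $65 = $3,900, leaving $1,724.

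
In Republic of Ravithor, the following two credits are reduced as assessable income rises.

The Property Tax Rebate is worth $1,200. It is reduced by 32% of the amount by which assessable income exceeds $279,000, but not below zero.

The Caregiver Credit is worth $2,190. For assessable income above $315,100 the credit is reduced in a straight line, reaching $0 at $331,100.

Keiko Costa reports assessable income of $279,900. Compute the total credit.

Property Tax Rebate: 32% of the $900 excess over $279,000 is $288; credit = $1,200 − $288 = $912.
Caregiver Credit: $279,900 is at or below the $315,100 threshold, so the full $2,190 applies.
Total: $912 + $2,190 = $3,102.

$3,102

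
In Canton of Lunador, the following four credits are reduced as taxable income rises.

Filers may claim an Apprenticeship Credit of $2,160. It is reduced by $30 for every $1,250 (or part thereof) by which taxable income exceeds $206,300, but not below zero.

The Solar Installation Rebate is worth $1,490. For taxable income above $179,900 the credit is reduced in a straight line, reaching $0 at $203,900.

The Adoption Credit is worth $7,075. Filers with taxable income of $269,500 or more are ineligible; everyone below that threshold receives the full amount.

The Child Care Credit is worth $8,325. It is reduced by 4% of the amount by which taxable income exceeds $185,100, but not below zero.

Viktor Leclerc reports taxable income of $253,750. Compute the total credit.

Apprenticeship Credit: income exceeds $206,300 by $47,450, which is 38 full-or-partial $1,250 increments; reduction = 38 × $30 = $1,140, leaving $1,020.
Solar Installation Rebate: $253,750 is at or above $203,900, so the credit is $0.
Adoption Credit: $253,750 is below the $269,500 cutoff, so the full $7,075 applies.
Child Care Credit: 4% of the $68,650 excess over $185,100 is $2,746; credit = $8,325 − $2,746 = $5,579.
Total: $1,020 + $0 + $7,075 + $5,579 = $13,674.

$13,674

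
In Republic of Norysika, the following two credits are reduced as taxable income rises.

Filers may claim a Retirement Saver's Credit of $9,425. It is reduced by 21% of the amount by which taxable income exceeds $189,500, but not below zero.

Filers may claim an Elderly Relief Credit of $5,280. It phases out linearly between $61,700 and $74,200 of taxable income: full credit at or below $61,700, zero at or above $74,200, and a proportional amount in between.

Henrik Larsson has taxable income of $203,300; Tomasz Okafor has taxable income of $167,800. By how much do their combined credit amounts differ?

$2,898

Henrik ($203,300): Retirement Saver's Credit: 21% of the $13,800 excess over $189,500 is $2,898; credit = $9,425 − $2,898 = $6,527. Elderly Relief Credit: $203,300 is at or above $74,200, so the credit is $0. total $6,527 + $0 = $6,527
Tomasz ($167,800): Retirement Saver's Credit: $167,800 is at or below the $189,500 threshold, so the full $9,425 applies. Elderly Relief Credit: $167,800 is at or above $74,200, so the credit is $0. total $9,425 + $0 = $9,425
Difference: |$6,527 − $9,425| = $2,898.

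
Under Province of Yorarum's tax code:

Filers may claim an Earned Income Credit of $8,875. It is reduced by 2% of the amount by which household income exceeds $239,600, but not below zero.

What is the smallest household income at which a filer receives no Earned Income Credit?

The credit falls by 2% of each dollar above $239,600, so it reaches zero when the excess is $8,875 / 2% = $443,750: income = $239,600 + $443,750 = $683,350.

$683,350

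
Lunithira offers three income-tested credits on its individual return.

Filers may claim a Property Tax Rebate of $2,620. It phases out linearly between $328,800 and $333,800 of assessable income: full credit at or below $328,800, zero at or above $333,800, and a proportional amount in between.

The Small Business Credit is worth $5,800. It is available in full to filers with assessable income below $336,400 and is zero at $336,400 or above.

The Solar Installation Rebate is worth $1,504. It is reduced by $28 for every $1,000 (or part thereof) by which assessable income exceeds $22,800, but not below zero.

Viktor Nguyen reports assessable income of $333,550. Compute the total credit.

Property Tax Rebate: $333,550 is $4,750 into a $5,000 phase-out range, leaving 250/5,000 of the credit: $2,620 × 250/5,000 = $131.
Small Business Credit: $333,550 is below the $336,400 cutoff, so the full $5,800 applies.
Solar Installation Rebate: income exceeds $22,800 by $310,750 → 311 increments × $28 = $8,708 ≥ base, so the credit is $0.
Total: $131 + $5,800 + $0 = $5,931.

$5,931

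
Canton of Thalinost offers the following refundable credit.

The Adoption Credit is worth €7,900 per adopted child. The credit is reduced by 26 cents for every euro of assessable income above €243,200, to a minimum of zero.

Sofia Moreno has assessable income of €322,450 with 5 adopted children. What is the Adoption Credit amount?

€18,895

Adoption Credit: base = 5 × €7,900 = €39,500. 26% of the €79,250 excess over €243,200 is €20,605; credit = €39,500 − €20,605 = €18,895.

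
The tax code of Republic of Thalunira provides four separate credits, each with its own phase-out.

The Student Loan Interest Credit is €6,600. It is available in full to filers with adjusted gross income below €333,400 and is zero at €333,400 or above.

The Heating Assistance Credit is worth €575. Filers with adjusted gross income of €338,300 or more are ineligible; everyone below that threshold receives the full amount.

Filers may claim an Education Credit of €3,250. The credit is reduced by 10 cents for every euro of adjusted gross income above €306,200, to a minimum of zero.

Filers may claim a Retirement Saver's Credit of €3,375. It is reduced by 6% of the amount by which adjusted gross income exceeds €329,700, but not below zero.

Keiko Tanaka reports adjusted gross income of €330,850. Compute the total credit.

€11,266

Student Loan Interest Credit: €330,850 is below the €333,400 cutoff, so the full €6,600 applies.
Heating Assistance Credit: €330,850 is below the €338,300 cutoff, so the full €575 applies.
Education Credit: 10% of the €24,650 excess over €306,200 is €2,465; credit = €3,250 − €2,465 = €785.
Retirement Saver's Credit: 6% of the €1,150 excess over €329,700 is €69; credit = €3,375 − €69 = €3,306.
Total: €6,600 + €575 + €785 + €3,306 = €11,266.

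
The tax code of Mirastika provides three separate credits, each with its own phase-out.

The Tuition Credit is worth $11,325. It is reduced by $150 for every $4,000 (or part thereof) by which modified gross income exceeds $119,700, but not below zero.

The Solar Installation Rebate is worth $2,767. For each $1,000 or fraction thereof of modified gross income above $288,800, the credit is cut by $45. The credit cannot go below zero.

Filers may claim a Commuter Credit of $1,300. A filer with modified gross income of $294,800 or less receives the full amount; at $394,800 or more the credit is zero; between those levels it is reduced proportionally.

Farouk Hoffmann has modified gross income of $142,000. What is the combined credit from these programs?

$14,492

Tuition Credit: income exceeds $119,700 by $22,300, which is 6 full-or-partial $4,000 increments; reduction = 6 × $150 = $900, leaving $10,425.
Solar Installation Rebate: $142,000 is at or below the $288,800 threshold, so the full $2,767 applies.
Commuter Credit: $142,000 is at or below the $294,800 threshold, so the full $1,300 applies.
Total: $10,425 + $2,767 + $1,300 = $14,492.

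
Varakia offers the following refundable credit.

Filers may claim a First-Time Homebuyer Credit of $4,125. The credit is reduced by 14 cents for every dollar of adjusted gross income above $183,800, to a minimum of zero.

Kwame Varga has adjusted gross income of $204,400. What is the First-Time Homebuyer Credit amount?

$1,241

First-Time Homebuyer Credit: 14% of the $20,600 excess over $183,800 is $2,884; credit = $4,125 − $2,884 = $1,241.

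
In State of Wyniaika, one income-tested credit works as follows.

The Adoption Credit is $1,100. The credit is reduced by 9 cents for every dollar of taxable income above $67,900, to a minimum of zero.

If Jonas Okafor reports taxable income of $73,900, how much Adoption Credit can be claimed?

Adoption Credit: 9% of the $6,000 excess over $67,900 is $540; credit = $1,100 − $540 = $560.

$560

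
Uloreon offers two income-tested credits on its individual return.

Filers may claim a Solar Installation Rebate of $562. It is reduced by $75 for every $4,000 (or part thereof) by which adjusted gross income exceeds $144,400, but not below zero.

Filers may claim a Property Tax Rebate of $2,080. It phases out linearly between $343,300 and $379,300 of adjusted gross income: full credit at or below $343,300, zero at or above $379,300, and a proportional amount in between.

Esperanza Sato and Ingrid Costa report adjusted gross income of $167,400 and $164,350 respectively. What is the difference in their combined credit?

Esperanza ($167,400): Solar Installation Rebate: income exceeds $144,400 by $23,000, which is 6 full-or-partial $4,000 increments; reduction = 6 × $75 = $450, leaving $112. Property Tax Rebate: $167,400 is at or below the $343,300 threshold, so the full $2,080 applies. total $112 + $2,080 = $2,192
Ingrid ($164,350): Solar Installation Rebate: income exceeds $144,400 by $19,950, which is 5 full-or-partial $4,000 increments; reduction = 5 × $75 = $375, leaving $187. Property Tax Rebate: $164,350 is at or below the $343,300 threshold, so the full $2,080 applies. total $187 + $2,080 = $2,267
Difference: |$2,192 − $2,267| = $75.

$75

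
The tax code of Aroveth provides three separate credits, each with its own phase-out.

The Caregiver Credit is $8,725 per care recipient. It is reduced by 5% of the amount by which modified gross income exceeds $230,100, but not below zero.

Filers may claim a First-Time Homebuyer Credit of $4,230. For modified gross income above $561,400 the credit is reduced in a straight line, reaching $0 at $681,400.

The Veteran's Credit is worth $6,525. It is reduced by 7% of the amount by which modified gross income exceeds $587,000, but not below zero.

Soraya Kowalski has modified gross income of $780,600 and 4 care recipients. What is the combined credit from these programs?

$7,375

Caregiver Credit: base = 4 × $8,725 = $34,900. 5% of the $550,500 excess over $230,100 is $27,525; credit = $34,900 − $27,525 = $7,375.
First-Time Homebuyer Credit: $780,600 is at or above $681,400, so the credit is $0.
Veteran's Credit: 7% of the $193,600 excess over $587,000 is $13,552 ≥ base, so the credit is $0.
Total: $7,375 + $0 + $0 = $7,375.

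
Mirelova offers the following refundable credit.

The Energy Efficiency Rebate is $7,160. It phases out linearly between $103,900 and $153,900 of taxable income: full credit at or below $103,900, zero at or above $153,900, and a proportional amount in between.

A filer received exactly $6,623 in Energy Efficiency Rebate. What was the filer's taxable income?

$6,623 is 6,623/7,160 of the full $7,160, so 537/7,160 of the $50,000 range has been used: income = $103,900 + $50,000 × 537/7,160 = $107,650.

$107,650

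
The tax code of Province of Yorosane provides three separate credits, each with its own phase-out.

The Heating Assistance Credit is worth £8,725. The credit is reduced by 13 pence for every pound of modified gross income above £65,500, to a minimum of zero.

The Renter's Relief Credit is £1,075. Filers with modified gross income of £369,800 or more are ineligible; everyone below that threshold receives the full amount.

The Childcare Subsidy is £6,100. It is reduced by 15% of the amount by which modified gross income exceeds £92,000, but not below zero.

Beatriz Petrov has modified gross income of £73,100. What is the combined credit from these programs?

Heating Assistance Credit: 13% of the £7,600 excess over £65,500 is £988; credit = £8,725 − £988 = £7,737.
Renter's Relief Credit: £73,100 is below the £369,800 cutoff, so the full £1,075 applies.
Childcare Subsidy: £73,100 is at or below the £92,000 threshold, so the full £6,100 applies.
Total: £7,737 + £1,075 + £6,100 = £14,912.

£14,912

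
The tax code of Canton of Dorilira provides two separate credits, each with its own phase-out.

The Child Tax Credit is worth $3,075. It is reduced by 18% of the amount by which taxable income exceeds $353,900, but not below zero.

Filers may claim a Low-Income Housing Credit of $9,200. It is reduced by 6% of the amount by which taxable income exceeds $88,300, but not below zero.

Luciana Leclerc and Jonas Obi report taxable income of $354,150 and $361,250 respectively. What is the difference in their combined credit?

Luciana ($354,150): Child Tax Credit: 18% of the $250 excess over $353,900 is $45; credit = $3,075 − $45 = $3,030. Low-Income Housing Credit: 6% of the $265,850 excess over $88,300 is $15,951 ≥ base, so the credit is $0. total $3,030 + $0 = $3,030
Jonas ($361,250): Child Tax Credit: 18% of the $7,350 excess over $353,900 is $1,323; credit = $3,075 − $1,323 = $1,752. Low-Income Housing Credit: 6% of the $272,950 excess over $88,300 is $16,377 ≥ base, so the credit is $0. total $1,752 + $0 = $1,752
Difference: |$3,030 − $1,752| = $1,278.

$1,278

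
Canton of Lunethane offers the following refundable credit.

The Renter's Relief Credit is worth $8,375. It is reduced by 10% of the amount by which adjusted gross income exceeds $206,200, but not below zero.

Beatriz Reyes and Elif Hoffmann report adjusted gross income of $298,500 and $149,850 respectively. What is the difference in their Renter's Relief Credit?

Beatriz ($298,500): Renter's Relief Credit: 10% of the $92,300 excess over $206,200 is $9,230 ≥ base, so the credit is $0.
Elif ($149,850): Renter's Relief Credit: $149,850 is at or below the $206,200 threshold, so the full $8,375 applies.
Difference: |$0 − $8,375| = $8,375.

$8,375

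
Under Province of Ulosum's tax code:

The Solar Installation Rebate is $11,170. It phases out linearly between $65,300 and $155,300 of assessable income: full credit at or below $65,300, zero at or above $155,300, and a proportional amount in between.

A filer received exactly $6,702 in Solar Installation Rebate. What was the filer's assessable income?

$6,702 is 6,702/11,170 of the full $11,170, so 4,468/11,170 of the $90,000 range has been used: income = $65,300 + $90,000 × 4,468/11,170 = $101,300.

$101,300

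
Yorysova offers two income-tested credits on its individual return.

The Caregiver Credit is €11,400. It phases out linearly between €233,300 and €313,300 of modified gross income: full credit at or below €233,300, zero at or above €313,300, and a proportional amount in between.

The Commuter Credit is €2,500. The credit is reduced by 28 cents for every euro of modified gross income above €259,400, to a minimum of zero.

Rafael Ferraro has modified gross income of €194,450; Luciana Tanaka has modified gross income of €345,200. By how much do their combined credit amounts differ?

€13,900

Rafael (€194,450): Caregiver Credit: €194,450 is at or below the €233,300 threshold, so the full €11,400 applies. Commuter Credit: €194,450 is at or below the €259,400 threshold, so the full €2,500 applies. total €11,400 + €2,500 = €13,900
Luciana (€345,200): Caregiver Credit: €345,200 is at or above €313,300, so the credit is €0. Commuter Credit: 28% of the €85,800 excess over €259,400 is €24,024 ≥ base, so the credit is €0. total €0 + €0 = €0
Difference: |€13,900 − €0| = €13,900.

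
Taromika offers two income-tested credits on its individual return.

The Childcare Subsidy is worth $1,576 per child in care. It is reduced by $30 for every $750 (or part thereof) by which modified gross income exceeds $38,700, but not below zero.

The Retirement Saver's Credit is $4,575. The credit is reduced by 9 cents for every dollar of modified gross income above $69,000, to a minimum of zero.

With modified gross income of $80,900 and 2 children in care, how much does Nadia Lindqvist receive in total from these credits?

Childcare Subsidy: base = 2 × $1,576 = $3,152. income exceeds $38,700 by $42,200, which is 57 full-or-partial $750 increments; reduction = 57 × $30 = $1,710, leaving $1,442.
Retirement Saver's Credit: 9% of the $11,900 excess over $69,000 is $1,071; credit = $4,575 − $1,071 = $3,504.
Total: $1,442 + $3,504 = $4,946.

$4,946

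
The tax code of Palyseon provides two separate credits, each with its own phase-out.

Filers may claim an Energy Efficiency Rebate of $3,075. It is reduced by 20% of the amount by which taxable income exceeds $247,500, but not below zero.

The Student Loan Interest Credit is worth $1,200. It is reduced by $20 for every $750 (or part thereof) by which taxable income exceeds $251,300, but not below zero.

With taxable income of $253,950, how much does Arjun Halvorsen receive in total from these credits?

$2,905

Energy Efficiency Rebate: 20% of the $6,450 excess over $247,500 is $1,290; credit = $3,075 − $1,290 = $1,785.
Student Loan Interest Credit: income exceeds $251,300 by $2,650, which is 4 full-or-partial $750 increments; reduction = 4 × $20 = $80, leaving $1,120.
Total: $1,785 + $1,120 = $2,905.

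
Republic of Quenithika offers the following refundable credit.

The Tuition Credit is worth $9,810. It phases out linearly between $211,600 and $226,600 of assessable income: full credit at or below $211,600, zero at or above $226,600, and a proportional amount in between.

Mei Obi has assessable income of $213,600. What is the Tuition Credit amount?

Tuition Credit: $213,600 is $2,000 into a $15,000 phase-out range, leaving 13,000/15,000 of the credit: $9,810 × 13,000/15,000 = $8,502.

$8,502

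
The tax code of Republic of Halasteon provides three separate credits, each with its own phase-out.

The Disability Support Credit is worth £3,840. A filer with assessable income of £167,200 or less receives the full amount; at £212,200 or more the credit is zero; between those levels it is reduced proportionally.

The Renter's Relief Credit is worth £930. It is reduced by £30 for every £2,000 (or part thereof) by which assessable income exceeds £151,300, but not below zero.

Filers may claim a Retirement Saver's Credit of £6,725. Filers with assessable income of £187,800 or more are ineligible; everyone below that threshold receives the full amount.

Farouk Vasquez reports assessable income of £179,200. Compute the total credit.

£10,051

Disability Support Credit: £179,200 is £12,000 into a £45,000 phase-out range, leaving 33,000/45,000 of the credit: £3,840 × 33,000/45,000 = £2,816.
Renter's Relief Credit: income exceeds £151,300 by £27,900, which is 14 full-or-partial £2,000 increments; reduction = 14 × £30 = £420, leaving £510.
Retirement Saver's Credit: £179,200 is below the £187,800 cutoff, so the full £6,725 applies.
Total: £2,816 + £510 + £6,725 = £10,051.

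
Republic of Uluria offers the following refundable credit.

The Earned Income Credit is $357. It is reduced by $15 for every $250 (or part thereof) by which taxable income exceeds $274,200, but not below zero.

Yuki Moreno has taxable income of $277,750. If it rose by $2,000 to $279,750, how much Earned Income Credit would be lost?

At $277,750 — income exceeds $274,200 by $3,550, which is 15 full-or-partial $250 increments; reduction = 15 × $15 = $225, leaving $132.
At $279,750 — income exceeds $274,200 by $5,550, which is 23 full-or-partial $250 increments; reduction = 23 × $15 = $345, leaving $12.
Lost: $132 − $12 = $120.

$120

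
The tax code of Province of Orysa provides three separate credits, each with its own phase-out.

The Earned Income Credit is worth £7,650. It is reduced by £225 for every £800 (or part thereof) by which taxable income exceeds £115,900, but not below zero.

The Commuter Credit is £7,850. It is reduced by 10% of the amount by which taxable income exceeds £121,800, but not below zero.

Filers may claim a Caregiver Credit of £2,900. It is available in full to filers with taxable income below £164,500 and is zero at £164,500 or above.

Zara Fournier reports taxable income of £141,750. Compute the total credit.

Earned Income Credit: income exceeds £115,900 by £25,850, which is 33 full-or-partial £800 increments; reduction = 33 × £225 = £7,425, leaving £225.
Commuter Credit: 10% of the £19,950 excess over £121,800 is £1,995; credit = £7,850 − £1,995 = £5,855.
Caregiver Credit: £141,750 is below the £164,500 cutoff, so the full £2,900 applies.
Total: £225 + £5,855 + £2,900 = £8,980.

£8,980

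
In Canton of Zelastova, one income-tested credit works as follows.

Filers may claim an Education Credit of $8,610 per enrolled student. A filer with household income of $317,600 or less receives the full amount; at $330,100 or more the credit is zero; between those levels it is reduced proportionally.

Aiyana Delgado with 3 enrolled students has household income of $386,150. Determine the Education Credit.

$0

Education Credit: base = 3 × $8,610 = $25,830. $386,150 is at or above $330,100, so the credit is $0.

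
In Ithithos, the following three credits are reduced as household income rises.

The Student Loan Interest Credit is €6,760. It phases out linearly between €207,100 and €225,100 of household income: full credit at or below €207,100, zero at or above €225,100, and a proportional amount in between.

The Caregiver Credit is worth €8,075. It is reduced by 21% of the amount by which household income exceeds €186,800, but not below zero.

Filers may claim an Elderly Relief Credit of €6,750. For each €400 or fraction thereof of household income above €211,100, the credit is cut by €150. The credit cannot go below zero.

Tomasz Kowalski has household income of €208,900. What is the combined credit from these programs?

€16,268

Student Loan Interest Credit: €208,900 is €1,800 into a €18,000 phase-out range, leaving 16,200/18,000 of the credit: €6,760 × 16,200/18,000 = €6,084.
Caregiver Credit: 21% of the €22,100 excess over €186,800 is €4,641; credit = €8,075 − €4,641 = €3,434.
Elderly Relief Credit: €208,900 is at or below the €211,100 threshold, so the full €6,750 applies.
Total: €6,084 + €3,434 + €6,750 = €16,268.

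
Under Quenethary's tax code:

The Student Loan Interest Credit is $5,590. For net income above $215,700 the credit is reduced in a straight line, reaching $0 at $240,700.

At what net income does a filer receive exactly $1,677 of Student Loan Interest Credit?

$1,677 is 1,677/5,590 of the full $5,590, so 3,913/5,590 of the $25,000 range has been used: income = $215,700 + $25,000 × 3,913/5,590 = $233,200.

$233,200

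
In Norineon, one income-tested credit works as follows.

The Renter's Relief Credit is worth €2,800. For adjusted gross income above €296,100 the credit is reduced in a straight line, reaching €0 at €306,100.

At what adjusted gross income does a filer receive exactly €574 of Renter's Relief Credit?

€304,050

€574 is 574/2,800 of the full €2,800, so 2,226/2,800 of the €10,000 range has been used: income = €296,100 + €10,000 × 2,226/2,800 = €304,050.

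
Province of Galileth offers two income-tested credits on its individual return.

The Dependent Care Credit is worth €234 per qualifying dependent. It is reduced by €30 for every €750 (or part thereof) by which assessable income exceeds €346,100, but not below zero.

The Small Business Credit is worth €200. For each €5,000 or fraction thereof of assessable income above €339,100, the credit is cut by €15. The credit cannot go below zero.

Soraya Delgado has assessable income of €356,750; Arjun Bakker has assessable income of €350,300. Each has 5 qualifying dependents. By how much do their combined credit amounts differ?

Soraya (€356,750): Dependent Care Credit: base = 5 × €234 = €1,170. income exceeds €346,100 by €10,650, which is 15 full-or-partial €750 increments; reduction = 15 × €30 = €450, leaving €720. Small Business Credit: income exceeds €339,100 by €17,650, which is 4 full-or-partial €5,000 increments; reduction = 4 × €15 = €60, leaving €140. total €720 + €140 = €860
Arjun (€350,300): Dependent Care Credit: base = 5 × €234 = €1,170. income exceeds €346,100 by €4,200, which is 6 full-or-partial €750 increments; reduction = 6 × €30 = €180, leaving €990. Small Business Credit: income exceeds €339,100 by €11,200, which is 3 full-or-partial €5,000 increments; reduction = 3 × €15 = €45, leaving €155. total €990 + €155 = €1,145
Difference: |€860 − €1,145| = €285.

€285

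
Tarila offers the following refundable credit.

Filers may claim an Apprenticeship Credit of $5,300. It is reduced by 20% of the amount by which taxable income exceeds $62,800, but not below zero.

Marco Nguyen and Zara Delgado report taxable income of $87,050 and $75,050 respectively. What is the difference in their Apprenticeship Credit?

$2,400

Marco ($87,050): Apprenticeship Credit: 20% of the $24,250 excess over $62,800 is $4,850; credit = $5,300 − $4,850 = $450.
Zara ($75,050): Apprenticeship Credit: 20% of the $12,250 excess over $62,800 is $2,450; credit = $5,300 − $2,450 = $2,850.
Difference: |$450 − $2,850| = $2,400.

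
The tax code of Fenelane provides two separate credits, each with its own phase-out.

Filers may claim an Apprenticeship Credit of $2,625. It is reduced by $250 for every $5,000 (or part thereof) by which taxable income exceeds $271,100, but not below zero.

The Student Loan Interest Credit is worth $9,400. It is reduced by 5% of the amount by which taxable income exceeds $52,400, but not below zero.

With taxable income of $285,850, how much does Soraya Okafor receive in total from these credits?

Apprenticeship Credit: income exceeds $271,100 by $14,750, which is 3 full-or-partial $5,000 increments; reduction = 3 × $250 = $750, leaving $1,875.
Student Loan Interest Credit: 5% of the $233,450 excess over $52,400 is $11,672.50 ≥ base, so the credit is $0.
Total: $1,875 + $0 = $1,875.

$1,875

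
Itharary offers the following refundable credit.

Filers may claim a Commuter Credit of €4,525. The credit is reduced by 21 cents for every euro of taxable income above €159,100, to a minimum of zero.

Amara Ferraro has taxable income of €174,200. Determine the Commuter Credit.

€1,354

Commuter Credit: 21% of the €15,100 excess over €159,100 is €3,171; credit = €4,525 − €3,171 = €1,354.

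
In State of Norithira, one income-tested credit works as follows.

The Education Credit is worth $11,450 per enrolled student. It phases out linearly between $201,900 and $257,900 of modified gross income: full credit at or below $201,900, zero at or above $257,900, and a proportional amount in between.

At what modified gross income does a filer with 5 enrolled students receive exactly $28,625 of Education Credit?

Full credit = 5 × $11,450 = $57,250.
$28,625 is 28,625/57,250 of the full $57,250, so 28,625/57,250 of the $56,000 range has been used: income = $201,900 + $56,000 × 28,625/57,250 = $229,900.

$229,900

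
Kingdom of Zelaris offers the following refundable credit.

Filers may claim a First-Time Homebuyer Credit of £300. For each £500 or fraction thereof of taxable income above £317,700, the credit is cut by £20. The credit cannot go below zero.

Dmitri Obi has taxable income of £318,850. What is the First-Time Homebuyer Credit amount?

£240

First-Time Homebuyer Credit: income exceeds £317,700 by £1,150, which is 3 full-or-partial £500 increments; reduction = 3 × £20 = £60, leaving £240.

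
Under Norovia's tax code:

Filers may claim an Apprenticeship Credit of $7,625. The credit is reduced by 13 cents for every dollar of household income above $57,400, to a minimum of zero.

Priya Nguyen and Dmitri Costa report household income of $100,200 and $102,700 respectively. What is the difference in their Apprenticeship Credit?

$325

Priya ($100,200): Apprenticeship Credit: 13% of the $42,800 excess over $57,400 is $5,564; credit = $7,625 − $5,564 = $2,061.
Dmitri ($102,700): Apprenticeship Credit: 13% of the $45,300 excess over $57,400 is $5,889; credit = $7,625 − $5,889 = $1,736.
Difference: |$2,061 − $1,736| = $325.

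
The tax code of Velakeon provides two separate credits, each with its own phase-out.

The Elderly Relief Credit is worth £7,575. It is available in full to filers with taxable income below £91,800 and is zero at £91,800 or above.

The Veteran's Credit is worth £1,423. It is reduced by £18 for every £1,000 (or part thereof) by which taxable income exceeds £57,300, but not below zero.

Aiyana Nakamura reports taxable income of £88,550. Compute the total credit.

£8,422

Elderly Relief Credit: £88,550 is below the £91,800 cutoff, so the full £7,575 applies.
Veteran's Credit: income exceeds £57,300 by £31,250, which is 32 full-or-partial £1,000 increments; reduction = 32 × £18 = £576, leaving £847.
Total: £7,575 + £847 = £8,422.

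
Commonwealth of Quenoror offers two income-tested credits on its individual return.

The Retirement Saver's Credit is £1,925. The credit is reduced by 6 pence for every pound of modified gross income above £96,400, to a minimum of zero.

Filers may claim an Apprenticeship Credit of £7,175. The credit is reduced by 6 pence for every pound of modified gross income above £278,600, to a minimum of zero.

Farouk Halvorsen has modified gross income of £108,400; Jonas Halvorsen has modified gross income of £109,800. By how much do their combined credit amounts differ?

Farouk (£108,400): Retirement Saver's Credit: 6% of the £12,000 excess over £96,400 is £720; credit = £1,925 − £720 = £1,205. Apprenticeship Credit: £108,400 is at or below the £278,600 threshold, so the full £7,175 applies. total £1,205 + £7,175 = £8,380
Jonas (£109,800): Retirement Saver's Credit: 6% of the £13,400 excess over £96,400 is £804; credit = £1,925 − £804 = £1,121. Apprenticeship Credit: £109,800 is at or below the £278,600 threshold, so the full £7,175 applies. total £1,121 + £7,175 = £8,296
Difference: |£8,380 − £8,296| = £84.

£84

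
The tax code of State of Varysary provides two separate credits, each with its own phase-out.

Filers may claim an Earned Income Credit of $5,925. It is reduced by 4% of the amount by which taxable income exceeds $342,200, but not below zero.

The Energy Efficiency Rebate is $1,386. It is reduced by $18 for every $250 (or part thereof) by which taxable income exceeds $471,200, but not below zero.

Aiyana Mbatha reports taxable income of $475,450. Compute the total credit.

Earned Income Credit: 4% of the $133,250 excess over $342,200 is $5,330; credit = $5,925 − $5,330 = $595.
Energy Efficiency Rebate: income exceeds $471,200 by $4,250, which is 17 full-or-partial $250 increments; reduction = 17 × $18 = $306, leaving $1,080.
Total: $595 + $1,080 = $1,675.

$1,675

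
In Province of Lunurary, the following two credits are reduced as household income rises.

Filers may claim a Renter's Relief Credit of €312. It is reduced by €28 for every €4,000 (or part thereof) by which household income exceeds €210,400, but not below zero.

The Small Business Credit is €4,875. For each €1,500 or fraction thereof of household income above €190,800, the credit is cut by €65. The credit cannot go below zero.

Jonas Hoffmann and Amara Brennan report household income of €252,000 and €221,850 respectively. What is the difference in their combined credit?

€1,524

Jonas (€252,000): Renter's Relief Credit: income exceeds €210,400 by €41,600, which is 11 full-or-partial €4,000 increments; reduction = 11 × €28 = €308, leaving €4. Small Business Credit: income exceeds €190,800 by €61,200, which is 41 full-or-partial €1,500 increments; reduction = 41 × €65 = €2,665, leaving €2,210. total €4 + €2,210 = €2,214
Amara (€221,850): Renter's Relief Credit: income exceeds €210,400 by €11,450, which is 3 full-or-partial €4,000 increments; reduction = 3 × €28 = €84, leaving €228. Small Business Credit: income exceeds €190,800 by €31,050, which is 21 full-or-partial €1,500 increments; reduction = 21 × €65 = €1,365, leaving €3,510. total €228 + €3,510 = €3,738
Difference: |€2,214 − €3,738| = €1,524.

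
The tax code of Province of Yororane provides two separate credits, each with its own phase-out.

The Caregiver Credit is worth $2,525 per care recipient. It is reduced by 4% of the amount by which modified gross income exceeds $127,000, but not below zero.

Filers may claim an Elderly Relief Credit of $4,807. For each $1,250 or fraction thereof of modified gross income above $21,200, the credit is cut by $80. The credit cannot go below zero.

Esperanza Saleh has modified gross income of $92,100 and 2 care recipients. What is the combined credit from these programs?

Caregiver Credit: base = 2 × $2,525 = $5,050. $92,100 is at or below the $127,000 threshold, so the full $5,050 applies.
Elderly Relief Credit: income exceeds $21,200 by $70,900, which is 57 full-or-partial $1,250 increments; reduction = 57 × $80 = $4,560, leaving $247.
Total: $5,050 + $247 = $5,297.

$5,297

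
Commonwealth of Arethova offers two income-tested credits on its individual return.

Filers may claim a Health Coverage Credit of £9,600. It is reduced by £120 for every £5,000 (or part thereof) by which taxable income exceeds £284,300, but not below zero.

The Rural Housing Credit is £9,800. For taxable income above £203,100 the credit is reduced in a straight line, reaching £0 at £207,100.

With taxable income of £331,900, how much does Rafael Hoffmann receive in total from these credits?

Health Coverage Credit: income exceeds £284,300 by £47,600, which is 10 full-or-partial £5,000 increments; reduction = 10 × £120 = £1,200, leaving £8,400.
Rural Housing Credit: £331,900 is at or above £207,100, so the credit is £0.
Total: £8,400 + £0 = £8,400.

£8,400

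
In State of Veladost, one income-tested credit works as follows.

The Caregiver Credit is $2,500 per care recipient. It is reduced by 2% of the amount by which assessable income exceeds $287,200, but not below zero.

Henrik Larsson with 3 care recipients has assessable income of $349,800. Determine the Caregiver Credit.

Caregiver Credit: base = 3 × $2,500 = $7,500. 2% of the $62,600 excess over $287,200 is $1,252; credit = $7,500 − $1,252 = $6,248.

$6,248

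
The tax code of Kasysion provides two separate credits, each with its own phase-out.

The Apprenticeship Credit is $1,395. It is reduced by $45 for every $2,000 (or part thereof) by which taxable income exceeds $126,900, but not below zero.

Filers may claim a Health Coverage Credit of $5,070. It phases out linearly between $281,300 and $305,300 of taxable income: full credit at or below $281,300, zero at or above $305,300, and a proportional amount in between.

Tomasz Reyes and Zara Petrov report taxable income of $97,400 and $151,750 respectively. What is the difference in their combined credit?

$585

Tomasz ($97,400): Apprenticeship Credit: $97,400 is at or below the $126,900 threshold, so the full $1,395 applies. Health Coverage Credit: $97,400 is at or below the $281,300 threshold, so the full $5,070 applies. total $1,395 + $5,070 = $6,465
Zara ($151,750): Apprenticeship Credit: income exceeds $126,900 by $24,850, which is 13 full-or-partial $2,000 increments; reduction = 13 × $45 = $585, leaving $810. Health Coverage Credit: $151,750 is at or below the $281,300 threshold, so the full $5,070 applies. total $810 + $5,070 = $5,880
Difference: |$6,465 − $5,880| = $585.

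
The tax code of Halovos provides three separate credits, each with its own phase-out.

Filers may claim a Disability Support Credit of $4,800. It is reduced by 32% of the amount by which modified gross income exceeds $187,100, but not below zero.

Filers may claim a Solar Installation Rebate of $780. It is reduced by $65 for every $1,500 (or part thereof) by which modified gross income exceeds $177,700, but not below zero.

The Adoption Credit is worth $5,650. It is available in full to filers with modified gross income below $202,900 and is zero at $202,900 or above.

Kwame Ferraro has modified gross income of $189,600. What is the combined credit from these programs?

$9,910

Disability Support Credit: 32% of the $2,500 excess over $187,100 is $800; credit = $4,800 − $800 = $4,000.
Solar Installation Rebate: income exceeds $177,700 by $11,900, which is 8 full-or-partial $1,500 increments; reduction = 8 × $65 = $520, leaving $260.
Adoption Credit: $189,600 is below the $202,900 cutoff, so the full $5,650 applies.
Total: $4,000 + $260 + $5,650 = $9,910.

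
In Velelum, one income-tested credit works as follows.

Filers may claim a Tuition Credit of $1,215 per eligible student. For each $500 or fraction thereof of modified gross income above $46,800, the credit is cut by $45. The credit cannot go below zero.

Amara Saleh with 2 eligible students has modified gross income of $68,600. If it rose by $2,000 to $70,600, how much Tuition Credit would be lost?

At $68,600 — base = 2 × $1,215 = $2,430. income exceeds $46,800 by $21,800, which is 44 full-or-partial $500 increments; reduction = 44 × $45 = $1,980, leaving $450.
At $70,600 — base = 2 × $1,215 = $2,430. income exceeds $46,800 by $23,800, which is 48 full-or-partial $500 increments; reduction = 48 × $45 = $2,160, leaving $270.
Lost: $450 − $270 = $180.

$180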